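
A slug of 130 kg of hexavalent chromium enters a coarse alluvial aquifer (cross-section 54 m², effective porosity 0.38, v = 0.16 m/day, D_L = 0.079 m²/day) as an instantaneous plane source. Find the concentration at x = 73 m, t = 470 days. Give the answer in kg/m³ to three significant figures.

0.284 kg/m³

For an instantaneous plane source, C(x,t) = M/(n_e·A·√(4πDt)) · exp(−(x−vt)²/(4Dt)), with n_e·A the pore (flow) area.
Plume center vt = 0.16 × 470 = 75.2 m, so the well at 73 m is 2.2 m upgradient of the peak.
√(4πDt) = 21.60 m, giving peak height M/(n_e·A·√(4πDt)) = 130/(0.38 × 54 × 21.60) = 0.2933 kg/m³.
(x−vt)²/(4Dt) = (-2.2)²/(4 × 0.079 × 470) = 0.03259; exp(−0.03259) = 0.9679.
C = 0.2933 × 0.9679 = 0.284 kg/m³.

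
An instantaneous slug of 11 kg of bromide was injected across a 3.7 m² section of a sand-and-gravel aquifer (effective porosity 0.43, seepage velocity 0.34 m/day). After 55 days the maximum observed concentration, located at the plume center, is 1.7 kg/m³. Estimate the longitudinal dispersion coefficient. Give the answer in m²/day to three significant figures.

At the plume center C_max = M/(n_e·A·√(4πDt)), so D = M²/(4πt·(n_e·A·C_max)²).
n_e·A·C_max = 0.43 × 3.7 × 1.7 = 2.705 kg/m.
D = 11²/(4π × 55 × 2.705²) = 0.0239 m²/day.

0.0239 m²/day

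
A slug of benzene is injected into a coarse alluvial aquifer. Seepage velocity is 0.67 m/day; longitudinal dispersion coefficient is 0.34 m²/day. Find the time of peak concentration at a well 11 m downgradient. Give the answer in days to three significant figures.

For the 1D instantaneous-source solution, setting ∂C/∂t = 0 at fixed x gives v²t² + 2Dt − x² = 0, so t = (√(D² + v²x²) − D)/v².
√(D² + v²x²) = √(0.34² + 0.67² × 11²) = 7.378; v² = 0.4489.
t = (7.378 − 0.34)/0.4489 = 15.7 days (vs. the pure-advection estimate x/v = 16.4 d).

15.7 days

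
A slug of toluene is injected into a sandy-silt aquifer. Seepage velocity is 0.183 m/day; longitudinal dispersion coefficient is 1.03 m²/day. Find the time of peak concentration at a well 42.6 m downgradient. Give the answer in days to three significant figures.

204 days

For the 1D instantaneous-source solution, setting ∂C/∂t = 0 at fixed x gives v²t² + 2Dt − x² = 0, so t = (√(D² + v²x²) − D)/v².
√(D² + v²x²) = √(1.03² + 0.183² × 42.6²) = 7.864; v² = 0.033489.
t = (7.864 − 1.03)/0.033489 = 204 days (vs. the pure-advection estimate x/v = 233 d).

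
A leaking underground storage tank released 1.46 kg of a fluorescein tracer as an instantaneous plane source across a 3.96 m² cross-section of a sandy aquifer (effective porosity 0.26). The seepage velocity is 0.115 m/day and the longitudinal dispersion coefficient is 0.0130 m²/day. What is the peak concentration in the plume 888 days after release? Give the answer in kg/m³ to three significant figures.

0.118 kg/m³

The peak of an instantaneous 1D plume sits at x = vt; there the Gaussian factor is 1 and C_max = M/(n_e·A·√(4πDt)), where n_e·A is the pore area the mass is dissolved in.
√(4πDt) = √(4π × 0.0130 × 888) = 12.04 m, so C_max = 1.46/(0.26 × 3.96 × 12.04) = 0.118 kg/m³.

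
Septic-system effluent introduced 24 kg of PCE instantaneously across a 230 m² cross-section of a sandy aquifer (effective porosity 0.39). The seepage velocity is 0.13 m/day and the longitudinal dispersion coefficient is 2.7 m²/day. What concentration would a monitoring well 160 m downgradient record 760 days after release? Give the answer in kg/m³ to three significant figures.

0.00106 kg/m³

For an instantaneous plane source, C(x,t) = M/(n_e·A·√(4πDt)) · exp(−(x−vt)²/(4Dt)), with n_e·A the pore (flow) area.
Plume center vt = 0.13 × 760 = 98.8 m, so the well at 160 m is 61.2 m downgradient of the peak.
√(4πDt) = 160.6 m, giving peak height M/(n_e·A·√(4πDt)) = 24/(0.39 × 230 × 160.6) = 0.001666 kg/m³.
(x−vt)²/(4Dt) = (61.2)²/(4 × 2.7 × 760) = 0.4563; exp(−0.4563) = 0.6336.
C = 0.001666 × 0.6336 = 0.00106 kg/m³.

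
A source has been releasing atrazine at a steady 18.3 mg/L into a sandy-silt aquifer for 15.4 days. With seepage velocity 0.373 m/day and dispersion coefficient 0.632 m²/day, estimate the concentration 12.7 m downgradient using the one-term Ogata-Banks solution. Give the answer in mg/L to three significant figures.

1.05 mg/L

For a continuous step input, C/C₀ ≈ ½·erfc((x−vt)/(2√(Dt))).
vt = 0.373 × 15.4 = 5.7442 m and 2√(Dt) = 2√(0.632 × 15.4) = 6.239 m.
Argument (x−vt)/(2√(Dt)) = (12.7 − 5.7442)/6.239 = 1.115; ½·erfc(1.115) = 0.05742.
C = 18.3 × 0.05742 = 1.05 mg/L.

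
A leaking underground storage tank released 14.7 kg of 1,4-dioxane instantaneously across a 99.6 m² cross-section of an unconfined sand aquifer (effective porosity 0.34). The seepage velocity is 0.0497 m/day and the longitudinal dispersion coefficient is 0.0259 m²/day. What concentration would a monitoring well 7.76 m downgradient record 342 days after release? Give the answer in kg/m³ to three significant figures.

For an instantaneous plane source, C(x,t) = M/(n_e·A·√(4πDt)) · exp(−(x−vt)²/(4Dt)), with n_e·A the pore (flow) area.
Plume center vt = 0.0497 × 342 = 16.9974 m, so the well at 7.76 m is 9.2374 m upgradient of the peak.
√(4πDt) = 10.55 m, giving peak height M/(n_e·A·√(4πDt)) = 14.7/(0.34 × 99.6 × 10.55) = 0.04115 kg/m³.
(x−vt)²/(4Dt) = (-9.2374)²/(4 × 0.0259 × 342) = 2.408; exp(−2.408) = 0.09000.
C = 0.04115 × 0.09000 = 0.00370 kg/m³.

0.00370 kg/m³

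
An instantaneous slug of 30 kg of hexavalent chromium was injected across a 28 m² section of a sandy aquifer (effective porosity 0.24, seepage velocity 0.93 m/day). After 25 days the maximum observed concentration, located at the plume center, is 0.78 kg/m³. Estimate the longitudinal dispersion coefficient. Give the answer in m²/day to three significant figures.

At the plume center C_max = M/(n_e·A·√(4πDt)), so D = M²/(4πt·(n_e·A·C_max)²).
n_e·A·C_max = 0.24 × 28 × 0.78 = 5.242 kg/m.
D = 30²/(4π × 25 × 5.242²) = 0.104 m²/day.

0.104 m²/day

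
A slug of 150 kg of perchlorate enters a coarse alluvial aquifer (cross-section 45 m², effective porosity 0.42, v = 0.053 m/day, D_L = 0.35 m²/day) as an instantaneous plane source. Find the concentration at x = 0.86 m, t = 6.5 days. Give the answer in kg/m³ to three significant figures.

1.44 kg/m³

For an instantaneous plane source, C(x,t) = M/(n_e·A·√(4πDt)) · exp(−(x−vt)²/(4Dt)), with n_e·A the pore (flow) area.
Plume center vt = 0.053 × 6.5 = 0.3445 m, so the well at 0.86 m is 0.5155 m downgradient of the peak.
√(4πDt) = 5.347 m, giving peak height M/(n_e·A·√(4πDt)) = 150/(0.42 × 45 × 5.347) = 1.484 kg/m³.
(x−vt)²/(4Dt) = (0.5155)²/(4 × 0.35 × 6.5) = 0.02920; exp(−0.02920) = 0.9712.
C = 1.484 × 0.9712 = 1.44 kg/m³.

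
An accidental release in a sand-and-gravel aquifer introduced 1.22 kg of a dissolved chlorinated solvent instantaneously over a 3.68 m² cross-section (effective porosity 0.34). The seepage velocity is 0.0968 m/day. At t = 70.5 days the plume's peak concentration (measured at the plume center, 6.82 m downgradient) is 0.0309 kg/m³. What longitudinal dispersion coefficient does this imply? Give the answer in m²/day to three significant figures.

1.12 m²/day

At the plume center C_max = M/(n_e·A·√(4πDt)), so D = M²/(4πt·(n_e·A·C_max)²).
n_e·A·C_max = 0.34 × 3.68 × 0.0309 = 0.03866 kg/m.
D = 1.22²/(4π × 70.5 × 0.03866²) = 1.12 m²/day.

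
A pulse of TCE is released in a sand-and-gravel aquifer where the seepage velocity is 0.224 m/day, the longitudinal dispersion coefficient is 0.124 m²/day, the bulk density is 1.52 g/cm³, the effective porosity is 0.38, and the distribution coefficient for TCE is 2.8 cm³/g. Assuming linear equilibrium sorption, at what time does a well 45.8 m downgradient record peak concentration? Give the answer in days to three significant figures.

Retardation factor R = 1 + ρ_b·K_d/n = 1 + 1.52 × 2.8/0.38 = 12.20.
Sorption retards both mechanisms: v_R = v/R = 0.01836 m/day, D_R = D/R = 0.01016 m²/day.
Peak time from v_R²t² + 2D_R t − x² = 0: t = (√(D_R² + v_R²x²) − D_R)/v_R².
√(D_R² + v_R²x²) = √(0.01016² + 0.01836² × 45.8²) = 0.8409; v_R² = 0.0003371.
t = (0.8409 − 0.01016)/0.0003371 = 2460 days.

2460 days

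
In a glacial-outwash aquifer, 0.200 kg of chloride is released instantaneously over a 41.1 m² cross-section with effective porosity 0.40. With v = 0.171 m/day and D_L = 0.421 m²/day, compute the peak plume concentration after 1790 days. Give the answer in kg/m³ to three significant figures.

The peak of an instantaneous 1D plume sits at x = vt; there the Gaussian factor is 1 and C_max = M/(n_e·A·√(4πDt)), where n_e·A is the pore area the mass is dissolved in.
√(4πDt) = √(4π × 0.421 × 1790) = 97.31 m, so C_max = 0.200/(0.40 × 41.1 × 97.31) = 0.000125 kg/m³.

0.000125 kg/m³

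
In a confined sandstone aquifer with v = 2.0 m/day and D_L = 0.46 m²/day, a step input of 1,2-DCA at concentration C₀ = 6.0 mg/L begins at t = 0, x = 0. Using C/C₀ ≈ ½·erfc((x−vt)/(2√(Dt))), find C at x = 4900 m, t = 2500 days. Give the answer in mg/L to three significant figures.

5.89 mg/L

For a continuous step input, C/C₀ ≈ ½·erfc((x−vt)/(2√(Dt))).
vt = 2.0 × 2500 = 5000 m and 2√(Dt) = 2√(0.46 × 2500) = 67.82 m.
Argument (x−vt)/(2√(Dt)) = (4900 − 5000)/67.82 = -1.474; ½·erfc(-1.474) = 0.9814.
C = 6.0 × 0.9814 = 5.89 mg/L.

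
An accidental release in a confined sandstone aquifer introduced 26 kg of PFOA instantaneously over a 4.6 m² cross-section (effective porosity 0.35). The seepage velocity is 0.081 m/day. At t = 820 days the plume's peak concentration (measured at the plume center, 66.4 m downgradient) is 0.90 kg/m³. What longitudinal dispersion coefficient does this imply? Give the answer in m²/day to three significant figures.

At the plume center C_max = M/(n_e·A·√(4πDt)), so D = M²/(4πt·(n_e·A·C_max)²).
n_e·A·C_max = 0.35 × 4.6 × 0.90 = 1.449 kg/m.
D = 26²/(4π × 820 × 1.449²) = 0.0312 m²/day.

0.0312 m²/day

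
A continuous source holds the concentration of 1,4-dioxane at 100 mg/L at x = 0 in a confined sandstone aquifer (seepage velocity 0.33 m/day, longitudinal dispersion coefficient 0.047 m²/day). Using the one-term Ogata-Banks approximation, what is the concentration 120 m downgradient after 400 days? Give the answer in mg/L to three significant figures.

For a continuous step input, C/C₀ ≈ ½·erfc((x−vt)/(2√(Dt))).
vt = 0.33 × 400 = 132 m and 2√(Dt) = 2√(0.047 × 400) = 8.672 m.
Argument (x−vt)/(2√(Dt)) = (120 − 132)/8.672 = -1.384; ½·erfc(-1.384) = 0.9748.
C = 100 × 0.9748 = 97.5 mg/L.

97.5 mg/L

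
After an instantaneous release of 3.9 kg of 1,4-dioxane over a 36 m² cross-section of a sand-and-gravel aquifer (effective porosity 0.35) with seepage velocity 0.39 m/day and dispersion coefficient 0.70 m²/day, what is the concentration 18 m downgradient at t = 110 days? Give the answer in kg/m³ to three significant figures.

0.00133 kg/m³

For an instantaneous plane source, C(x,t) = M/(n_e·A·√(4πDt)) · exp(−(x−vt)²/(4Dt)), with n_e·A the pore (flow) area.
Plume center vt = 0.39 × 110 = 42.9 m, so the well at 18 m is 24.9 m upgradient of the peak.
√(4πDt) = 31.11 m, giving peak height M/(n_e·A·√(4πDt)) = 3.9/(0.35 × 36 × 31.11) = 0.009949 kg/m³.
(x−vt)²/(4Dt) = (-24.9)²/(4 × 0.70 × 110) = 2.013; exp(−2.013) = 0.1336.
C = 0.009949 × 0.1336 = 0.00133 kg/m³.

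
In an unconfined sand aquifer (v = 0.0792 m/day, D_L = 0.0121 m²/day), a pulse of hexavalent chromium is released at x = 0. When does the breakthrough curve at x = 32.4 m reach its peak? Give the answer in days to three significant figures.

For the 1D instantaneous-source solution, setting ∂C/∂t = 0 at fixed x gives v²t² + 2Dt − x² = 0, so t = (√(D² + v²x²) − D)/v².
√(D² + v²x²) = √(0.0121² + 0.0792² × 32.4²) = 2.566; v² = 0.00627264.
t = (2.566 − 0.0121)/0.00627264 = 407 days (vs. the pure-advection estimate x/v = 409 d).

407 days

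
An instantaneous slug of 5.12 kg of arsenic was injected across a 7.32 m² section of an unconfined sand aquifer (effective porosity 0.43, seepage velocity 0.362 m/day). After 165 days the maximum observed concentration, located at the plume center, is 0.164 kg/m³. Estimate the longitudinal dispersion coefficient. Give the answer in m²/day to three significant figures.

0.0474 m²/day

At the plume center C_max = M/(n_e·A·√(4πDt)), so D = M²/(4πt·(n_e·A·C_max)²).
n_e·A·C_max = 0.43 × 7.32 × 0.164 = 0.5162 kg/m.
D = 5.12²/(4π × 165 × 0.5162²) = 0.0474 m²/day.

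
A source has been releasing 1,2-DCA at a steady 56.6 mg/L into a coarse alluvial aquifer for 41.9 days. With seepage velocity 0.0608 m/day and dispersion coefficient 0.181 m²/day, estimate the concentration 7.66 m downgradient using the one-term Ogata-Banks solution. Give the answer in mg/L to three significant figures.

For a continuous step input, C/C₀ ≈ ½·erfc((x−vt)/(2√(Dt))).
vt = 0.0608 × 41.9 = 2.54752 m and 2√(Dt) = 2√(0.181 × 41.9) = 5.508 m.
Argument (x−vt)/(2√(Dt)) = (7.66 − 2.54752)/5.508 = 0.9282; ½·erfc(0.9282) = 0.09465.
C = 56.6 × 0.09465 = 5.36 mg/L.

5.36 mg/L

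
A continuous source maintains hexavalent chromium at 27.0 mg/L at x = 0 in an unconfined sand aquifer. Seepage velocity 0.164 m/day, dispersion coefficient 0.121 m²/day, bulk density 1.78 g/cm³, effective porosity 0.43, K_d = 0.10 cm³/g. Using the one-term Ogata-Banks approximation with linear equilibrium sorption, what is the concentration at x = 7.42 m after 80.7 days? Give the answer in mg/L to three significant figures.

Retardation factor R = 1 + ρ_b·K_d/n = 1 + 1.78 × 0.10/0.43 = 1.414.
Sorption retards both mechanisms: v_R = v/R = 0.1160 m/day, D_R = D/R = 0.08557 m²/day.
v_R·t = 0.1160 × 80.7 = 9.3612 m; 2√(D_R t) = 5.256 m; argument = (7.42 − 9.3612)/5.256 = -0.3693.
C = C₀ × ½·erfc(-0.3693) = 27.0 × 0.6993 = 18.9 mg/L.

18.9 mg/L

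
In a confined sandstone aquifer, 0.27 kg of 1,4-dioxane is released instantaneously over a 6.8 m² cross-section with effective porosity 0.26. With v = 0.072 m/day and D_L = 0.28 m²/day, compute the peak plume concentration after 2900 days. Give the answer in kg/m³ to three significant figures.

0.00151 kg/m³

The peak of an instantaneous 1D plume sits at x = vt; there the Gaussian factor is 1 and C_max = M/(n_e·A·√(4πDt)), where n_e·A is the pore area the mass is dissolved in.
√(4πDt) = √(4π × 0.28 × 2900) = 101.0 m, so C_max = 0.27/(0.26 × 6.8 × 101.0) = 0.00151 kg/m³.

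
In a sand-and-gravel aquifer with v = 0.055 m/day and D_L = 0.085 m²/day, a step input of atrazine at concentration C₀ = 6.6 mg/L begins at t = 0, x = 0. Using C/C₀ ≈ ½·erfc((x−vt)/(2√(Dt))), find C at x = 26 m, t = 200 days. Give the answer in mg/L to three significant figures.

0.0333 mg/L

For a continuous step input, C/C₀ ≈ ½·erfc((x−vt)/(2√(Dt))).
vt = 0.055 × 200 = 11 m and 2√(Dt) = 2√(0.085 × 200) = 8.246 m.
Argument (x−vt)/(2√(Dt)) = (26 − 11)/8.246 = 1.819; ½·erfc(1.819) = 0.005049.
C = 6.6 × 0.005049 = 0.0333 mg/L.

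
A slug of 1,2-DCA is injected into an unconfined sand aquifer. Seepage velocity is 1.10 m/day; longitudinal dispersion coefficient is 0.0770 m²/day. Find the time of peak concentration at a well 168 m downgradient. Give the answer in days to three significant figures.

For the 1D instantaneous-source solution, setting ∂C/∂t = 0 at fixed x gives v²t² + 2Dt − x² = 0, so t = (√(D² + v²x²) − D)/v².
√(D² + v²x²) = √(0.0770² + 1.10² × 168²) = 184.8; v² = 1.21.
t = (184.8 − 0.0770)/1.21 = 153 days (vs. the pure-advection estimate x/v = 153 d).

153 days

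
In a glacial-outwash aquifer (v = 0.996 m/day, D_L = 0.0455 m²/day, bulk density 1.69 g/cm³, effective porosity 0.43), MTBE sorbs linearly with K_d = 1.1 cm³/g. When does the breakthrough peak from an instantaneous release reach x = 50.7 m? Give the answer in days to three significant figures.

Retardation factor R = 1 + ρ_b·K_d/n = 1 + 1.69 × 1.1/0.43 = 5.323.
Sorption retards both mechanisms: v_R = v/R = 0.1871 m/day, D_R = D/R = 0.008548 m²/day.
Peak time from v_R²t² + 2D_R t − x² = 0: t = (√(D_R² + v_R²x²) − D_R)/v_R².
√(D_R² + v_R²x²) = √(0.008548² + 0.1871² × 50.7²) = 9.486; v_R² = 0.03501.
t = (9.486 − 0.008548)/0.03501 = 271 days.

271 days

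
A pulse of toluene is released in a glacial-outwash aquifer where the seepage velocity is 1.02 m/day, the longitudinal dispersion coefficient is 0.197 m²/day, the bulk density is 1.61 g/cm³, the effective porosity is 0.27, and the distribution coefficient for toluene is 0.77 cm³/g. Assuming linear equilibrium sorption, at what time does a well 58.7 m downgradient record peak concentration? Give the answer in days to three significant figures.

Retardation factor R = 1 + ρ_b·K_d/n = 1 + 1.61 × 0.77/0.27 = 5.591.
Sorption retards both mechanisms: v_R = v/R = 0.1824 m/day, D_R = D/R = 0.03524 m²/day.
Peak time from v_R²t² + 2D_R t − x² = 0: t = (√(D_R² + v_R²x²) − D_R)/v_R².
√(D_R² + v_R²x²) = √(0.03524² + 0.1824² × 58.7²) = 10.71; v_R² = 0.03327.
t = (10.71 − 0.03524)/0.03327 = 321 days.

321 days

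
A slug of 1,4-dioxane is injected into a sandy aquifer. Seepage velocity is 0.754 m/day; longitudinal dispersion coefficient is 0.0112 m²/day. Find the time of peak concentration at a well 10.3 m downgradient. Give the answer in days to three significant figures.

For the 1D instantaneous-source solution, setting ∂C/∂t = 0 at fixed x gives v²t² + 2Dt − x² = 0, so t = (√(D² + v²x²) − D)/v².
√(D² + v²x²) = √(0.0112² + 0.754² × 10.3²) = 7.766; v² = 0.568516.
t = (7.766 − 0.0112)/0.568516 = 13.6 days (vs. the pure-advection estimate x/v = 13.7 d).

13.6 days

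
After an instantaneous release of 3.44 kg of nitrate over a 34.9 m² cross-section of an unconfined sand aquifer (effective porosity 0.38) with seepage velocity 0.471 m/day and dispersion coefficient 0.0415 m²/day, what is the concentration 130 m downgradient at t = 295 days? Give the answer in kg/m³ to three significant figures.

0.00408 kg/m³

For an instantaneous plane source, C(x,t) = M/(n_e·A·√(4πDt)) · exp(−(x−vt)²/(4Dt)), with n_e·A the pore (flow) area.
Plume center vt = 0.471 × 295 = 138.945 m, so the well at 130 m is 8.945 m upgradient of the peak.
√(4πDt) = 12.40 m, giving peak height M/(n_e·A·√(4πDt)) = 3.44/(0.38 × 34.9 × 12.40) = 0.02092 kg/m³.
(x−vt)²/(4Dt) = (-8.945)²/(4 × 0.0415 × 295) = 1.634; exp(−1.634) = 0.1951.
C = 0.02092 × 0.1951 = 0.00408 kg/m³.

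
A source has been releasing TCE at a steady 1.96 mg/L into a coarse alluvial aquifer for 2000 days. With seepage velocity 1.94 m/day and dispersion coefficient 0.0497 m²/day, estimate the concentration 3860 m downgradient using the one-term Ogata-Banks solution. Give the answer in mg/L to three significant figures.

1.81 mg/L

For a continuous step input, C/C₀ ≈ ½·erfc((x−vt)/(2√(Dt))).
vt = 1.94 × 2000 = 3880 m and 2√(Dt) = 2√(0.0497 × 2000) = 19.94 m.
Argument (x−vt)/(2√(Dt)) = (3860 − 3880)/19.94 = -1.003; ½·erfc(-1.003) = 0.9220.
C = 1.96 × 0.9220 = 1.81 mg/L.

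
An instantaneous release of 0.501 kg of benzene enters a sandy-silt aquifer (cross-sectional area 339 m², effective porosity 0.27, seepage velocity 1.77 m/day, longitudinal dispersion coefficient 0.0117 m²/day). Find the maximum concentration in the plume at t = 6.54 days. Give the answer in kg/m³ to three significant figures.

0.00558 kg/m³

The peak of an instantaneous 1D plume sits at x = vt; there the Gaussian factor is 1 and C_max = M/(n_e·A·√(4πDt)), where n_e·A is the pore area the mass is dissolved in.
√(4πDt) = √(4π × 0.0117 × 6.54) = 0.9806 m, so C_max = 0.501/(0.27 × 339 × 0.9806) = 0.00558 kg/m³.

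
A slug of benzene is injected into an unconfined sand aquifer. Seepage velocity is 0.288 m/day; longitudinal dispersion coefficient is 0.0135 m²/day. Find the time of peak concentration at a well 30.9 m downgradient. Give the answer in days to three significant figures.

107 days

For the 1D instantaneous-source solution, setting ∂C/∂t = 0 at fixed x gives v²t² + 2Dt − x² = 0, so t = (√(D² + v²x²) − D)/v².
√(D² + v²x²) = √(0.0135² + 0.288² × 30.9²) = 8.899; v² = 0.082944.
t = (8.899 − 0.0135)/0.082944 = 107 days (vs. the pure-advection estimate x/v = 107 d).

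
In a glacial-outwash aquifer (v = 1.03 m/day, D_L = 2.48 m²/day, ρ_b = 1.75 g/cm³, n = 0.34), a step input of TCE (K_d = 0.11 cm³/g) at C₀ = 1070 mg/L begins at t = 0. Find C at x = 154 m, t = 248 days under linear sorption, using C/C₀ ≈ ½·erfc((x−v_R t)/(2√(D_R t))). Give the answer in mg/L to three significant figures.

Retardation factor R = 1 + ρ_b·K_d/n = 1 + 1.75 × 0.11/0.34 = 1.566.
Sorption retards both mechanisms: v_R = v/R = 0.6577 m/day, D_R = D/R = 1.584 m²/day.
v_R·t = 0.6577 × 248 = 163.1096 m; 2√(D_R t) = 39.64 m; argument = (154 − 163.1096)/39.64 = -0.2298.
C = C₀ × ½·erfc(-0.2298) = 1070 × 0.6274 = 671 mg/L.

671 mg/L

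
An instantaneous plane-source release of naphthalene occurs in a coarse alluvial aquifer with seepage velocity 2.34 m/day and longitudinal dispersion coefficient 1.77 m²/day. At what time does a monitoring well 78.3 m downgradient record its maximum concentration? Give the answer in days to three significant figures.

For the 1D instantaneous-source solution, setting ∂C/∂t = 0 at fixed x gives v²t² + 2Dt − x² = 0, so t = (√(D² + v²x²) − D)/v².
√(D² + v²x²) = √(1.77² + 2.34² × 78.3²) = 183.2; v² = 5.4756.
t = (183.2 − 1.77)/5.4756 = 33.1 days (vs. the pure-advection estimate x/v = 33.5 d).

33.1 days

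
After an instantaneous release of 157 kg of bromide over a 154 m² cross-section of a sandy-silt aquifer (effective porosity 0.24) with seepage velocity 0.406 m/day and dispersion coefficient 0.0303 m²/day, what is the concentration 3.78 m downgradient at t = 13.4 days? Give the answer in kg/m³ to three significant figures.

For an instantaneous plane source, C(x,t) = M/(n_e·A·√(4πDt)) · exp(−(x−vt)²/(4Dt)), with n_e·A the pore (flow) area.
Plume center vt = 0.406 × 13.4 = 5.4404 m, so the well at 3.78 m is 1.6604 m upgradient of the peak.
√(4πDt) = 2.259 m, giving peak height M/(n_e·A·√(4πDt)) = 157/(0.24 × 154 × 2.259) = 1.880 kg/m³.
(x−vt)²/(4Dt) = (-1.6604)²/(4 × 0.0303 × 13.4) = 1.698; exp(−1.698) = 0.1830.
C = 1.880 × 0.1830 = 0.344 kg/m³.

0.344 kg/m³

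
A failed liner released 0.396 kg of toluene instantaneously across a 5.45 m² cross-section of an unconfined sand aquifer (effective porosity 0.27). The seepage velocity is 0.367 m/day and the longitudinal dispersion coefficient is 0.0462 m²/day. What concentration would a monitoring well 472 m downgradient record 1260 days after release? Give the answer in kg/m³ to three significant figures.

0.00671 kg/m³

For an instantaneous plane source, C(x,t) = M/(n_e·A·√(4πDt)) · exp(−(x−vt)²/(4Dt)), with n_e·A the pore (flow) area.
Plume center vt = 0.367 × 1260 = 462.42 m, so the well at 472 m is 9.58 m downgradient of the peak.
√(4πDt) = 27.05 m, giving peak height M/(n_e·A·√(4πDt)) = 0.396/(0.27 × 5.45 × 27.05) = 0.009949 kg/m³.
(x−vt)²/(4Dt) = (9.58)²/(4 × 0.0462 × 1260) = 0.3941; exp(−0.3941) = 0.6743.
C = 0.009949 × 0.6743 = 0.00671 kg/m³.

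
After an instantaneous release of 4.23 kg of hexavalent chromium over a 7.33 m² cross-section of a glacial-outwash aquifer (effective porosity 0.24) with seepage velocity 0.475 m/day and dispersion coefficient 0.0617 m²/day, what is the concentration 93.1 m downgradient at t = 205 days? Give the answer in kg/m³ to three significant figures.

For an instantaneous plane source, C(x,t) = M/(n_e·A·√(4πDt)) · exp(−(x−vt)²/(4Dt)), with n_e·A the pore (flow) area.
Plume center vt = 0.475 × 205 = 97.375 m, so the well at 93.1 m is 4.275 m upgradient of the peak.
√(4πDt) = 12.61 m, giving peak height M/(n_e·A·√(4πDt)) = 4.23/(0.24 × 7.33 × 12.61) = 0.1907 kg/m³.
(x−vt)²/(4Dt) = (-4.275)²/(4 × 0.0617 × 205) = 0.3612; exp(−0.3612) = 0.6968.
C = 0.1907 × 0.6968 = 0.133 kg/m³.

0.133 kg/m³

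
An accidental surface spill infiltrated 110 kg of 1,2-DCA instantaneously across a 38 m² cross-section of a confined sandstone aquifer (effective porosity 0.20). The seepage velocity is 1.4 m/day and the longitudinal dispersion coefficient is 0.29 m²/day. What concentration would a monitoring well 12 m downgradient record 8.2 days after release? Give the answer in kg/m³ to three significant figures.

2.57 kg/m³

For an instantaneous plane source, C(x,t) = M/(n_e·A·√(4πDt)) · exp(−(x−vt)²/(4Dt)), with n_e·A the pore (flow) area.
Plume center vt = 1.4 × 8.2 = 11.48 m, so the well at 12 m is 0.52 m downgradient of the peak.
√(4πDt) = 5.467 m, giving peak height M/(n_e·A·√(4πDt)) = 110/(0.20 × 38 × 5.467) = 2.647 kg/m³.
(x−vt)²/(4Dt) = (0.52)²/(4 × 0.29 × 8.2) = 0.02843; exp(−0.02843) = 0.9720.
C = 2.647 × 0.9720 = 2.57 kg/m³.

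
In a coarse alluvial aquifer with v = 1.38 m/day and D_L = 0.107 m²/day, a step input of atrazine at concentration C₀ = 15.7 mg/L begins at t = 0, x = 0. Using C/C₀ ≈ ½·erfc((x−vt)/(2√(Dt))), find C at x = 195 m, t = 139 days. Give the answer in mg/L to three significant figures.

For a continuous step input, C/C₀ ≈ ½·erfc((x−vt)/(2√(Dt))).
vt = 1.38 × 139 = 191.82 m and 2√(Dt) = 2√(0.107 × 139) = 7.713 m.
Argument (x−vt)/(2√(Dt)) = (195 − 191.82)/7.713 = 0.4123; ½·erfc(0.4123) = 0.2799.
C = 15.7 × 0.2799 = 4.39 mg/L.

4.39 mg/L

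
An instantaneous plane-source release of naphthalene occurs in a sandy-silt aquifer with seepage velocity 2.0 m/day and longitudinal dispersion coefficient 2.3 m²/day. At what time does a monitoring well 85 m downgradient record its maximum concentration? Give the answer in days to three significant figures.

41.9 days

For the 1D instantaneous-source solution, setting ∂C/∂t = 0 at fixed x gives v²t² + 2Dt − x² = 0, so t = (√(D² + v²x²) − D)/v².
√(D² + v²x²) = √(2.3² + 2.0² × 85²) = 170.0; v² = 4.
t = (170.0 − 2.3)/4 = 41.9 days (vs. the pure-advection estimate x/v = 42.5 d).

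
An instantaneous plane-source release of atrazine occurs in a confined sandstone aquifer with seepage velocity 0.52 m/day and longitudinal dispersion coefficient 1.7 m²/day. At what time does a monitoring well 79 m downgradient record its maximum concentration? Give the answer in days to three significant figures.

146 days

For the 1D instantaneous-source solution, setting ∂C/∂t = 0 at fixed x gives v²t² + 2Dt − x² = 0, so t = (√(D² + v²x²) − D)/v².
√(D² + v²x²) = √(1.7² + 0.52² × 79²) = 41.12; v² = 0.2704.
t = (41.12 − 1.7)/0.2704 = 146 days (vs. the pure-advection estimate x/v = 152 d).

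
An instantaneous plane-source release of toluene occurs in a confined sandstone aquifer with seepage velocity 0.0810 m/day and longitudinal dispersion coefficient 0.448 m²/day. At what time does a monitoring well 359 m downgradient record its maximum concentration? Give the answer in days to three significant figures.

For the 1D instantaneous-source solution, setting ∂C/∂t = 0 at fixed x gives v²t² + 2Dt − x² = 0, so t = (√(D² + v²x²) − D)/v².
√(D² + v²x²) = √(0.448² + 0.0810² × 359²) = 29.08; v² = 0.006561.
t = (29.08 − 0.448)/0.006561 = 4360 days (vs. the pure-advection estimate x/v = 4430 d).

4360 days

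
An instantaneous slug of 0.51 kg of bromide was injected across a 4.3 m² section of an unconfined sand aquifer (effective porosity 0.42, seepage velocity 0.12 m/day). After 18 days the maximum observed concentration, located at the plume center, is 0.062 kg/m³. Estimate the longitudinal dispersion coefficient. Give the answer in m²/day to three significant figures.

At the plume center C_max = M/(n_e·A·√(4πDt)), so D = M²/(4πt·(n_e·A·C_max)²).
n_e·A·C_max = 0.42 × 4.3 × 0.062 = 0.1120 kg/m.
D = 0.51²/(4π × 18 × 0.1120²) = 0.0917 m²/day.

0.0917 m²/day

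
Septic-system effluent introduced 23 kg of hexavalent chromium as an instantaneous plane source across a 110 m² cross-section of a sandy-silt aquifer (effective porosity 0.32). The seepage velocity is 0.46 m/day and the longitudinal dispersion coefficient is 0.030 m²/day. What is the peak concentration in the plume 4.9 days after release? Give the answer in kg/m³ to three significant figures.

0.481 kg/m³

The peak of an instantaneous 1D plume sits at x = vt; there the Gaussian factor is 1 and C_max = M/(n_e·A·√(4πDt)), where n_e·A is the pore area the mass is dissolved in.
√(4πDt) = √(4π × 0.030 × 4.9) = 1.359 m, so C_max = 23/(0.32 × 110 × 1.359) = 0.481 kg/m³.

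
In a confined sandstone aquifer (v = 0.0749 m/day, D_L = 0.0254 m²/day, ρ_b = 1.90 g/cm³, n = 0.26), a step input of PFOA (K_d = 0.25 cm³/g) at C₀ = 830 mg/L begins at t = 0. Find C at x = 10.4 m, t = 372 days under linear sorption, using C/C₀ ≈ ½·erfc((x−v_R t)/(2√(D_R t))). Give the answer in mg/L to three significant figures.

Retardation factor R = 1 + ρ_b·K_d/n = 1 + 1.90 × 0.25/0.26 = 2.827.
Sorption retards both mechanisms: v_R = v/R = 0.02649 m/day, D_R = D/R = 0.008985 m²/day.
v_R·t = 0.02649 × 372 = 9.85428 m; 2√(D_R t) = 3.656 m; argument = (10.4 − 9.85428)/3.656 = 0.1493.
C = C₀ × ½·erfc(0.1493) = 830 × 0.4164 = 346 mg/L.

346 mg/L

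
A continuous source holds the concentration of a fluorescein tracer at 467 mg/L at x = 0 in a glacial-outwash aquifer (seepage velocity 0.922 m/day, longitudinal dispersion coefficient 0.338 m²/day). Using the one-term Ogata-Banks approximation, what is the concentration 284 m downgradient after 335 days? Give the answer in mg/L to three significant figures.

444 mg/L

For a continuous step input, C/C₀ ≈ ½·erfc((x−vt)/(2√(Dt))).
vt = 0.922 × 335 = 308.87 m and 2√(Dt) = 2√(0.338 × 335) = 21.28 m.
Argument (x−vt)/(2√(Dt)) = (284 − 308.87)/21.28 = -1.169; ½·erfc(-1.169) = 0.9509.
C = 467 × 0.9509 = 444 mg/L.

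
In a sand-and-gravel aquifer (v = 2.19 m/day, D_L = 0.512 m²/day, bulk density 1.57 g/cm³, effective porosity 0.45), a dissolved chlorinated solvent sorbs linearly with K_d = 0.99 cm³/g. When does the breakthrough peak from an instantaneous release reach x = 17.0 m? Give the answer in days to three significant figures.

34.1 days

Retardation factor R = 1 + ρ_b·K_d/n = 1 + 1.57 × 0.99/0.45 = 4.454.
Sorption retards both mechanisms: v_R = v/R = 0.4917 m/day, D_R = D/R = 0.1150 m²/day.
Peak time from v_R²t² + 2D_R t − x² = 0: t = (√(D_R² + v_R²x²) − D_R)/v_R².
√(D_R² + v_R²x²) = √(0.1150² + 0.4917² × 17.0²) = 8.360; v_R² = 0.2418.
t = (8.360 − 0.1150)/0.2418 = 34.1 days.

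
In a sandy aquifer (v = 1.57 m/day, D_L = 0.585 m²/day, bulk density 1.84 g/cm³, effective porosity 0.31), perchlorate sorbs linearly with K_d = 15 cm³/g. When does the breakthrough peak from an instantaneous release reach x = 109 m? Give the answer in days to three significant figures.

Retardation factor R = 1 + ρ_b·K_d/n = 1 + 1.84 × 15/0.31 = 90.03.
Sorption retards both mechanisms: v_R = v/R = 0.01744 m/day, D_R = D/R = 0.006498 m²/day.
Peak time from v_R²t² + 2D_R t − x² = 0: t = (√(D_R² + v_R²x²) − D_R)/v_R².
√(D_R² + v_R²x²) = √(0.006498² + 0.01744² × 109²) = 1.901; v_R² = 0.0003042.
t = (1.901 − 0.006498)/0.0003042 = 6230 days.

6230 days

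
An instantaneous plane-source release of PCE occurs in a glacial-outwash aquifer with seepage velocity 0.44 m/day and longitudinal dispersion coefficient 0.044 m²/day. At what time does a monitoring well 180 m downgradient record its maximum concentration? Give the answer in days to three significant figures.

409 days

For the 1D instantaneous-source solution, setting ∂C/∂t = 0 at fixed x gives v²t² + 2Dt − x² = 0, so t = (√(D² + v²x²) − D)/v².
√(D² + v²x²) = √(0.044² + 0.44² × 180²) = 79.20; v² = 0.1936.
t = (79.20 − 0.044)/0.1936 = 409 days (vs. the pure-advection estimate x/v = 409 d).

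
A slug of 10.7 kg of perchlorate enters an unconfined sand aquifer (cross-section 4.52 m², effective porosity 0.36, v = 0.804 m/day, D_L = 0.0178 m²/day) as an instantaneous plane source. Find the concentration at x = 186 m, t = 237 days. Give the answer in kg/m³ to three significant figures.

0.265 kg/m³

For an instantaneous plane source, C(x,t) = M/(n_e·A·√(4πDt)) · exp(−(x−vt)²/(4Dt)), with n_e·A the pore (flow) area.
Plume center vt = 0.804 × 237 = 190.548 m, so the well at 186 m is 4.548 m upgradient of the peak.
√(4πDt) = 7.281 m, giving peak height M/(n_e·A·√(4πDt)) = 10.7/(0.36 × 4.52 × 7.281) = 0.9031 kg/m³.
(x−vt)²/(4Dt) = (-4.548)²/(4 × 0.0178 × 237) = 1.226; exp(−1.226) = 0.2935.
C = 0.9031 × 0.2935 = 0.265 kg/m³.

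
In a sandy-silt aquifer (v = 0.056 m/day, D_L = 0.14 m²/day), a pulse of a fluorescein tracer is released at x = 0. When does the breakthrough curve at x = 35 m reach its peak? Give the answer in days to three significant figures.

582 days

For the 1D instantaneous-source solution, setting ∂C/∂t = 0 at fixed x gives v²t² + 2Dt − x² = 0, so t = (√(D² + v²x²) − D)/v².
√(D² + v²x²) = √(0.14² + 0.056² × 35²) = 1.965; v² = 0.003136.
t = (1.965 − 0.14)/0.003136 = 582 days (vs. the pure-advection estimate x/v = 625 d).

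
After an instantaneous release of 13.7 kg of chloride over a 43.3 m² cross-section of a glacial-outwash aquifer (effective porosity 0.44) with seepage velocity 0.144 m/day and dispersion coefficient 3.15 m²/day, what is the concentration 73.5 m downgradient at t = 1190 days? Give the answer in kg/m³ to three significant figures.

For an instantaneous plane source, C(x,t) = M/(n_e·A·√(4πDt)) · exp(−(x−vt)²/(4Dt)), with n_e·A the pore (flow) area.
Plume center vt = 0.144 × 1190 = 171.36 m, so the well at 73.5 m is 97.86 m upgradient of the peak.
√(4πDt) = 217.0 m, giving peak height M/(n_e·A·√(4πDt)) = 13.7/(0.44 × 43.3 × 217.0) = 0.003314 kg/m³.
(x−vt)²/(4Dt) = (-97.86)²/(4 × 3.15 × 1190) = 0.6387; exp(−0.6387) = 0.5280.
C = 0.003314 × 0.5280 = 0.00175 kg/m³.

0.00175 kg/m³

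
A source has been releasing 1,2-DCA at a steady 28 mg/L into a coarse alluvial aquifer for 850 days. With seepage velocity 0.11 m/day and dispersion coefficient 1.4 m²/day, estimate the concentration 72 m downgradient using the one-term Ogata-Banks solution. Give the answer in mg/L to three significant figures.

18.8 mg/L

For a continuous step input, C/C₀ ≈ ½·erfc((x−vt)/(2√(Dt))).
vt = 0.11 × 850 = 93.5 m and 2√(Dt) = 2√(1.4 × 850) = 68.99 m.
Argument (x−vt)/(2√(Dt)) = (72 − 93.5)/68.99 = -0.3116; ½·erfc(-0.3116) = 0.6703.
C = 28 × 0.6703 = 18.8 mg/L.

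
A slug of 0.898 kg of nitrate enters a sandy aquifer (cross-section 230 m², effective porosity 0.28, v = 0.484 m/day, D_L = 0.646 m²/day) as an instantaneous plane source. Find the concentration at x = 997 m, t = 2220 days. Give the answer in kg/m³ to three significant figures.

For an instantaneous plane source, C(x,t) = M/(n_e·A·√(4πDt)) · exp(−(x−vt)²/(4Dt)), with n_e·A the pore (flow) area.
Plume center vt = 0.484 × 2220 = 1074.48 m, so the well at 997 m is 77.48 m upgradient of the peak.
√(4πDt) = 134.2 m, giving peak height M/(n_e·A·√(4πDt)) = 0.898/(0.28 × 230 × 134.2) = 0.0001039 kg/m³.
(x−vt)²/(4Dt) = (-77.48)²/(4 × 0.646 × 2220) = 1.046; exp(−1.046) = 0.3513.
C = 0.0001039 × 0.3513 = 3.65e-05 kg/m³.

3.65e-05 kg/m³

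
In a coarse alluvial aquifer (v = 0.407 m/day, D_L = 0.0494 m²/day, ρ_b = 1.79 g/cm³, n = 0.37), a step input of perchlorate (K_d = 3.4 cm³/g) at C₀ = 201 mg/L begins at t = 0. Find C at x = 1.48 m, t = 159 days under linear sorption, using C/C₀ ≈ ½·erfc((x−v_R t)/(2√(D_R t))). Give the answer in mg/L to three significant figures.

199 mg/L

Retardation factor R = 1 + ρ_b·K_d/n = 1 + 1.79 × 3.4/0.37 = 17.45.
Sorption retards both mechanisms: v_R = v/R = 0.02332 m/day, D_R = D/R = 0.002831 m²/day.
v_R·t = 0.02332 × 159 = 3.70788 m; 2√(D_R t) = 1.342 m; argument = (1.48 − 3.70788)/1.342 = -1.660.
C = C₀ × ½·erfc(-1.660) = 201 × 0.9906 = 199 mg/L.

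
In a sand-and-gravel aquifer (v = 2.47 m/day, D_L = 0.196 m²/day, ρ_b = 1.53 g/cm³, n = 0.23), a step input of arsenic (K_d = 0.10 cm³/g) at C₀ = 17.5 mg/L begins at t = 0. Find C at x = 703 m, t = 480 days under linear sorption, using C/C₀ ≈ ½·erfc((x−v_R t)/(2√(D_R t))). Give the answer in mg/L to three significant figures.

14.0 mg/L

Retardation factor R = 1 + ρ_b·K_d/n = 1 + 1.53 × 0.10/0.23 = 1.665.
Sorption retards both mechanisms: v_R = v/R = 1.483 m/day, D_R = D/R = 0.1177 m²/day.
v_R·t = 1.483 × 480 = 711.84 m; 2√(D_R t) = 15.03 m; argument = (703 − 711.84)/15.03 = -0.5882.
C = C₀ × ½·erfc(-0.5882) = 17.5 × 0.7973 = 14.0 mg/L.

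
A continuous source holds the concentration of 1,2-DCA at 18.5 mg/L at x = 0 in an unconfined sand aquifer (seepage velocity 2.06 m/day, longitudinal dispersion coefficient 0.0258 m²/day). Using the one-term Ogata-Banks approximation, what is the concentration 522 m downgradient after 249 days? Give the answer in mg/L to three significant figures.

0.106 mg/L

For a continuous step input, C/C₀ ≈ ½·erfc((x−vt)/(2√(Dt))).
vt = 2.06 × 249 = 512.94 m and 2√(Dt) = 2√(0.0258 × 249) = 5.069 m.
Argument (x−vt)/(2√(Dt)) = (522 − 512.94)/5.069 = 1.787; ½·erfc(1.787) = 0.005749.
C = 18.5 × 0.005749 = 0.106 mg/L.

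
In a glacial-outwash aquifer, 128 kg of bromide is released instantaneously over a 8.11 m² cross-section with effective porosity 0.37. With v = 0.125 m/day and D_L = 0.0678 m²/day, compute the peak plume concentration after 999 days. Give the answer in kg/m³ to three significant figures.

1.46 kg/m³

The peak of an instantaneous 1D plume sits at x = vt; there the Gaussian factor is 1 and C_max = M/(n_e·A·√(4πDt)), where n_e·A is the pore area the mass is dissolved in.
√(4πDt) = √(4π × 0.0678 × 999) = 29.17 m, so C_max = 128/(0.37 × 8.11 × 29.17) = 1.46 kg/m³.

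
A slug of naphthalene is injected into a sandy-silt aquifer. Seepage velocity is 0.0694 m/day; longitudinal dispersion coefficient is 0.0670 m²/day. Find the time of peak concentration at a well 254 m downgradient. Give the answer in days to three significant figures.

For the 1D instantaneous-source solution, setting ∂C/∂t = 0 at fixed x gives v²t² + 2Dt − x² = 0, so t = (√(D² + v²x²) − D)/v².
√(D² + v²x²) = √(0.0670² + 0.0694² × 254²) = 17.63; v² = 0.00481636.
t = (17.63 − 0.0670)/0.00481636 = 3650 days (vs. the pure-advection estimate x/v = 3660 d).

3650 days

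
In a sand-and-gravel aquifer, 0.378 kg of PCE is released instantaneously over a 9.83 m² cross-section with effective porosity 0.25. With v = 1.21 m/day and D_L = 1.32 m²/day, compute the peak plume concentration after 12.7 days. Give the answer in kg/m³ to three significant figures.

The peak of an instantaneous 1D plume sits at x = vt; there the Gaussian factor is 1 and C_max = M/(n_e·A·√(4πDt)), where n_e·A is the pore area the mass is dissolved in.
√(4πDt) = √(4π × 1.32 × 12.7) = 14.51 m, so C_max = 0.378/(0.25 × 9.83 × 14.51) = 0.0106 kg/m³.

0.0106 kg/m³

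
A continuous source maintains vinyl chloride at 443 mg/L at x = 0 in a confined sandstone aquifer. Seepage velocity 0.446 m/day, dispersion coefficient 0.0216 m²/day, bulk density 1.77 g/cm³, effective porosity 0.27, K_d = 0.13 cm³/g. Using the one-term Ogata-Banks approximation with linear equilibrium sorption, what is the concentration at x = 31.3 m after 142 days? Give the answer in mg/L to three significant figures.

Retardation factor R = 1 + ρ_b·K_d/n = 1 + 1.77 × 0.13/0.27 = 1.852.
Sorption retards both mechanisms: v_R = v/R = 0.2408 m/day, D_R = D/R = 0.01166 m²/day.
v_R·t = 0.2408 × 142 = 34.1936 m; 2√(D_R t) = 2.573 m; argument = (31.3 − 34.1936)/2.573 = -1.125.
C = C₀ × ½·erfc(-1.125) = 443 × 0.9442 = 418 mg/L.

418 mg/L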